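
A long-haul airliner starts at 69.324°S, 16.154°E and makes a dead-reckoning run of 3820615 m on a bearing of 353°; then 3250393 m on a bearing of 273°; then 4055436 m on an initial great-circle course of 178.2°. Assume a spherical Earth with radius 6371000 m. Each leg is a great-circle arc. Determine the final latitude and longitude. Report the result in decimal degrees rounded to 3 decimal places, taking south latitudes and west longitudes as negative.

latitude -65.152°, longitude -19.904°

Apply the spherical direct solution leg by leg, carrying full precision between legs.
Leg 1: from (-69.324°, 16.154°), δ = 3820615/6371000 = 0.599688 rad, θ = 353° → φ = -35.068°, λ = 11.333°.
Leg 2: from (-35.068°, 11.333°), δ = 3250393/6371000 = 0.510186 rad, θ = 273° → φ = -28.716°, λ = -22.450°.
Leg 3: from (-28.716°, -22.450°), δ = 4055436/6371000 = 0.636546 rad, θ = 178.2° → φ = -65.152°, λ = -19.904°.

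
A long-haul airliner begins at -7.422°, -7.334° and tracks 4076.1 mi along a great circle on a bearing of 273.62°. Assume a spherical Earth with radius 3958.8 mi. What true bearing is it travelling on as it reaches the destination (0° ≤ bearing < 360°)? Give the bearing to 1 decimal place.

final bearing 278.2°

Angular distance δ = d/R = 4076.1 / 3958.8 = 1.029630 rad.
Converting: φ₁ = -0.129538 rad, θ = 4.775570 rad.
Destination latitude: φ₂ = arcsin( sin φ₁ cos δ + cos φ₁ sin δ cos θ ) = arcsin(-0.012880) = -0.738°.
Δλ = atan2( sin θ sin δ cos φ₁ , cos δ − sin φ₁ sin φ₂ ) = atan2(-0.848232, 0.513472) = -1.026457 rad = -58.812°.
λ₂ = -7.334° + -58.812° = -66.146°.
The forward bearing on arrival equals the back-azimuth from the destination plus 180°.
Back-azimuth from P₂ (-0.7°, -66.1°) to P₁ (-7.4°, -7.3°), with Δλ' = λ₁ − λ₂ = 58.8°: atan2( sin Δλ' cos φ₁ , cos φ₂ sin φ₁ − sin φ₂ cos φ₁ cos Δλ' ) = 98.2°.
Final bearing = (98.2° + 180°) mod 360° = 278.2°.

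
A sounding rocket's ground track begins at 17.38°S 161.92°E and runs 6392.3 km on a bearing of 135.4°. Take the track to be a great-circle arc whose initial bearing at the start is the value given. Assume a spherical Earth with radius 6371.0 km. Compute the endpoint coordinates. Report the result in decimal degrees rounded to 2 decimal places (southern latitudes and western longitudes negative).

Angular distance δ = d/R = 6392.3 / 6371 = 1.003343 rad.
Converting: φ₁ = -0.303338 rad, θ = 2.363176 rad.
Applying the spherical law of cosines for sides, sin φ₂ = sin φ₁ cos δ + cos φ₁ sin δ cos θ = -0.733570, so φ₂ = -47.19°.
Then Δλ = atan2(0.565074, 0.318363) = 1.057723 rad, from sin θ sin δ cos φ₁ over cos δ − sin φ₁ sin φ₂.
λ₂ = 161.92° + 60.60° = 222.52°, normalized to (−180°, 180°] → -137.48°.

latitude -47.19°, longitude -137.48°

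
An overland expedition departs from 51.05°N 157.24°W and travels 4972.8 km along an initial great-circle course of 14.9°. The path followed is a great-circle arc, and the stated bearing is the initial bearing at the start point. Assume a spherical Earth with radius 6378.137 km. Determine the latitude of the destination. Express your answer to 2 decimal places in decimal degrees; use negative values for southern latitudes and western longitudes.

δ = 4972.8/6378.137 = 0.779663 rad (44.6714°).
Converting: φ₁ = 0.890991 rad, θ = 0.260054 rad.
sin φ₂ = sin φ₁ cos δ + cos φ₁ sin δ cos θ = (0.777695)(0.711150) + (0.628642)(0.703040)(0.966376) = 0.980158
φ₂ = asin(0.980158) = 1.371257 rad = 78.57°.
Then Δλ = atan2(0.113643, -0.051114) = 1.993463 rad, from sin θ sin δ cos φ₁ over cos δ − sin φ₁ sin φ₂.
Hence λ₂ = -157.24° + 114.22° = -43.02°.

latitude 78.57°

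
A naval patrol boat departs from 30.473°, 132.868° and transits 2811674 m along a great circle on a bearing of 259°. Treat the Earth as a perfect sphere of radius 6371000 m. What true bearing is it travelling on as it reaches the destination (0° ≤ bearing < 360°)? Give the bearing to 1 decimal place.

final bearing 246.6°

δ = 2811674/6371000 = 0.441324 rad (25.2860°).
With φ₁ = 30.473° = 0.531854 rad and θ = 259° = 4.520403 rad:
Destination latitude: φ₂ = arcsin( sin φ₁ cos δ + cos φ₁ sin δ cos θ ) = arcsin(0.388299) = 22.849°.
Then Δλ = atan2(-0.361372, 0.707268) = -0.472362 rad, from sin θ sin δ cos φ₁ over cos δ − sin φ₁ sin φ₂.
Hence λ₂ = 132.868° + -27.064° = 105.804°.
The forward bearing on arrival equals the back-azimuth from the destination plus 180°.
Back-azimuth from P₂ (22.8°, 105.8°) to P₁ (30.5°, 132.9°), with Δλ' = λ₁ − λ₂ = 27.1°: atan2( sin Δλ' cos φ₁ , cos φ₂ sin φ₁ − sin φ₂ cos φ₁ cos Δλ' ) = 66.6°.
Final bearing = (66.6° + 180°) mod 360° = 246.6°.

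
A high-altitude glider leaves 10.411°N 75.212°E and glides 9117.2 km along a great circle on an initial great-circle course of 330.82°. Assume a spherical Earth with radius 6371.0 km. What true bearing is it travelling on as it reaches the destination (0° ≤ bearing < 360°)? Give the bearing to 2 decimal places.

The arc subtends δ = 9117.2/6371 = 1.431047 rad at the centre.
Converting: φ₁ = 0.181706 rad, θ = 5.773898 rad.
Destination latitude: φ₂ = arcsin( sin φ₁ cos δ + cos φ₁ sin δ cos θ ) = arcsin(0.875518) = 61.106°.
Then Δλ = atan2(-0.474853, -0.018918) = -1.610615 rad, from sin θ sin δ cos φ₁ over cos δ − sin φ₁ sin φ₂.
λ₂ = λ₁ + Δλ = -17.069°.
The forward bearing on arrival equals the back-azimuth from the destination plus 180°.
Back-azimuth from P₂ (61.11°, -17.07°) to P₁ (10.41°, 75.21°), with Δλ' = λ₁ − λ₂ = 92.28°: atan2( sin Δλ' cos φ₁ , cos φ₂ sin φ₁ − sin φ₂ cos φ₁ cos Δλ' ) = 82.95°.
Final bearing = (82.95° + 180°) mod 360° = 262.95°.

final bearing 262.95°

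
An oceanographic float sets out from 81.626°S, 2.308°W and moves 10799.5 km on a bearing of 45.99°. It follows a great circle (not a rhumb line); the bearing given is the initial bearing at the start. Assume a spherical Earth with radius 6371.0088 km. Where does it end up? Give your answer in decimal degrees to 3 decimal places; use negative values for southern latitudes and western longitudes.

latitude 12.889°, longitude 44.756°

Angular distance δ = d/R = 10799.5 / 6371.0088 = 1.695100 rad.
With φ₁ = -81.626° = -1.424642 rad and θ = 45.99° = 0.802677 rad:
Applying the spherical law of cosines for sides, sin φ₂ = sin φ₁ cos δ + cos φ₁ sin δ cos θ = 0.223066, so φ₂ = 12.889°.
Then Δλ = atan2(0.103935, 0.096703) = 0.821423 rad, from sin θ sin δ cos φ₁ over cos δ − sin φ₁ sin φ₂.
λ₂ = λ₁ + Δλ = 44.756°.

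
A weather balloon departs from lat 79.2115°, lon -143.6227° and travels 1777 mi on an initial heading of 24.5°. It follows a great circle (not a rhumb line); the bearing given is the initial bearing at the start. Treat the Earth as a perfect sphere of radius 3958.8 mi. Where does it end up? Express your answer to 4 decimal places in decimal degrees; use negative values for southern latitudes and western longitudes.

latitude 73.5217°, longitude -3.0002°

The arc subtends δ = 1777/3958.8 = 0.448873 rad at the centre.
Converting: φ₁ = 1.382501 rad, θ = 0.427606 rad.
Applying the spherical law of cosines for sides, sin φ₂ = sin φ₁ cos δ + cos φ₁ sin δ cos θ = 0.958927, so φ₂ = 73.5217°.
For the longitude increment, Δλ = atan2( sin θ sin δ cos φ₁, cos δ − sin φ₁ sin φ₂ ) = atan2(0.033685, -0.041042) = 140.6225°.
λ₂ = -143.6227° + 140.6225° = -3.0002°.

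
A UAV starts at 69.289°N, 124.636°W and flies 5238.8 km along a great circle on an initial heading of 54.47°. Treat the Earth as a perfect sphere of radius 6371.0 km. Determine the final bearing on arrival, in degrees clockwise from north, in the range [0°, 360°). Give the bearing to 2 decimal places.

δ = 5238.8/6371 = 0.822288 rad (47.1137°).
Converting: φ₁ = 1.209321 rad, θ = 0.950681 rad.
Destination latitude: φ₂ = arcsin( sin φ₁ cos δ + cos φ₁ sin δ cos θ ) = arcsin(0.787151) = 51.920°.
For the longitude increment, Δλ = atan2( sin θ sin δ cos φ₁, cos δ − sin φ₁ sin φ₂ ) = atan2(0.210878, -0.055736) = 104.805°.
Hence λ₂ = -124.636° + 104.805° = -19.831°.
The forward bearing on arrival equals the back-azimuth from the destination plus 180°.
Back-azimuth from P₂ (51.92°, -19.83°) to P₁ (69.29°, -124.64°), with Δλ' = λ₁ − λ₂ = -104.81°: atan2( sin Δλ' cos φ₁ , cos φ₂ sin φ₁ − sin φ₂ cos φ₁ cos Δλ' ) = 332.18°.
Final bearing = (332.18° + 180°) mod 360° = 152.18°.

final bearing 152.18°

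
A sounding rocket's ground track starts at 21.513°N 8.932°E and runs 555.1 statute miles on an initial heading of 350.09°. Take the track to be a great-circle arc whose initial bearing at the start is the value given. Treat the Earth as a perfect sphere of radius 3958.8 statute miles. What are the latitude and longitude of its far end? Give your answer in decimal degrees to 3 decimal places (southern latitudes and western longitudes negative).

The arc subtends δ = 555.1/3958.8 = 0.140219 rad at the centre.
Start latitude φ₁ = 0.375473 rad; initial bearing θ = 6.110223 rad.
Destination latitude: φ₂ = arcsin( sin φ₁ cos δ + cos φ₁ sin δ cos θ ) = arcsin(0.491197) = 29.419°.
Δλ = atan2( sin θ sin δ cos φ₁ , cos δ − sin φ₁ sin φ₂ ) = atan2(-0.022377, 0.810057) = -0.027617 rad = -1.582°.
λ₂ = 8.932° + -1.582° = 7.350°.

latitude 29.419°, longitude 7.350°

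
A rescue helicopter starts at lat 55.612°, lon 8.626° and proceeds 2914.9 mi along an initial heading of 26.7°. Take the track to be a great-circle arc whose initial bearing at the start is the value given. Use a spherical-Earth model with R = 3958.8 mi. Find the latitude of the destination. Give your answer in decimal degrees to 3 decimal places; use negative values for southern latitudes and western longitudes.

Central angle δ = d/R = 0.736309 rad.
With φ₁ = 55.612° = 0.970613 rad and θ = 26.7° = 0.466003 rad:
Applying the spherical law of cosines for sides, sin φ₂ = sin φ₁ cos δ + cos φ₁ sin δ cos θ = 0.950306, so φ₂ = 71.861°.
For the longitude increment, Δλ = atan2( sin θ sin δ cos φ₁, cos δ − sin φ₁ sin φ₂ ) = atan2(0.170423, -0.043270) = 104.246°.
λ₂ = λ₁ + Δλ = 112.872°.

latitude 71.861°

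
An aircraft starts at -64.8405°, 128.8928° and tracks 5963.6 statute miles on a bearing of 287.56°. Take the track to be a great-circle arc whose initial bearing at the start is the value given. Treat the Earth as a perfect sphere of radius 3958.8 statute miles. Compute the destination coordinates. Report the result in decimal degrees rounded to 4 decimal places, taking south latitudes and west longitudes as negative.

Angular distance δ = d/R = 5963.6 / 3958.8 = 1.506416 rad.
Start latitude φ₁ = -1.131680 rad; initial bearing θ = 5.018869 rad.
sin φ₂ = sin φ₁ cos δ + cos φ₁ sin δ cos θ = (-0.905128)(0.064336) + (0.425140)(0.997928)(0.301704) = 0.069769
φ₂ = asin(0.069769) = 0.069825 rad = 4.0007°.
Then Δλ = atan2(-0.404489, 0.127485) = -1.265475 rad, from sin θ sin δ cos φ₁ over cos δ − sin φ₁ sin φ₂.
λ₂ = 128.8928° + -72.5064° = 56.3864°.

latitude 4.0007°, longitude 56.3864°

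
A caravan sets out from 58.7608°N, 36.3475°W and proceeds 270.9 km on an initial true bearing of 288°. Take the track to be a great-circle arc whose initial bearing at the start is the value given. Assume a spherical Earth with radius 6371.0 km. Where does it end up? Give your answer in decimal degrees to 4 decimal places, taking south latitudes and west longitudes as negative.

Angular distance δ = d/R = 270.9 / 6371 = 0.042521 rad.
Start latitude φ₁ = 1.025569 rad; initial bearing θ = 5.026548 rad.
sin φ₂ = sin φ₁ cos δ + cos φ₁ sin δ cos θ = (0.855010)(0.999096) + (0.518612)(0.042508)(0.309017) = 0.861049
φ₂ = asin(0.861049) = 1.037329 rad = 59.4346°.
For the longitude increment, Δλ = atan2( sin θ sin δ cos φ₁, cos δ − sin φ₁ sin φ₂ ) = atan2(-0.020966, 0.262891) = -4.5598°.
Hence λ₂ = -36.3475° + -4.5598° = -40.9073°.

latitude 59.4346°, longitude -40.9073°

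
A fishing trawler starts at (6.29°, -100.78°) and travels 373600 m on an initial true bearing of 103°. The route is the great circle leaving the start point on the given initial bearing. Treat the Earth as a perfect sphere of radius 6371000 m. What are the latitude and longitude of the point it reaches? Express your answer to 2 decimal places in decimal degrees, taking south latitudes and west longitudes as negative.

latitude 5.52°, longitude -97.49°

Angular distance δ = d/R = 373600 / 6371000 = 0.058641 rad.
Start latitude φ₁ = 0.109781 rad; initial bearing θ = 1.797689 rad.
sin φ₂ = sin φ₁ cos δ + cos φ₁ sin δ cos θ = (0.109561)(0.998281) + (0.993980)(0.058607)(-0.224951) = 0.096268
φ₂ = asin(0.096268) = 0.096417 rad = 5.52°.
Δλ = atan2( sin θ sin δ cos φ₁ , cos δ − sin φ₁ sin φ₂ ) = atan2(0.056761, 0.987734) = 0.057403 rad = 3.29°.
Hence λ₂ = -100.78° + 3.29° = -97.49°.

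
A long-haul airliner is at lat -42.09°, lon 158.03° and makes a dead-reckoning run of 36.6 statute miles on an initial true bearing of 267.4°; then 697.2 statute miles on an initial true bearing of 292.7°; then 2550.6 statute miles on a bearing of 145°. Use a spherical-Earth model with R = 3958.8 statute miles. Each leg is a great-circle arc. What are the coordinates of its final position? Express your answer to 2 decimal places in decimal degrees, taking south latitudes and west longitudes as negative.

Apply the spherical direct solution leg by leg, carrying full precision between legs.
Leg 1: from (-42.09°, 158.03°), δ = 36.6/3958.8 = 0.009245 rad, θ = 267.4° → φ = -42.11°, λ = 157.32°.
Leg 2: from (-42.11°, 157.32°), δ = 697.2/3958.8 = 0.176114 rad, θ = 292.7° → φ = -37.59°, λ = 145.55°.
Leg 3: from (-37.59°, 145.55°), δ = 2550.6/3958.8 = 0.644286 rad, θ = 145° → φ = -61.35°, λ = -168.51°.

latitude -61.35°, longitude -168.51°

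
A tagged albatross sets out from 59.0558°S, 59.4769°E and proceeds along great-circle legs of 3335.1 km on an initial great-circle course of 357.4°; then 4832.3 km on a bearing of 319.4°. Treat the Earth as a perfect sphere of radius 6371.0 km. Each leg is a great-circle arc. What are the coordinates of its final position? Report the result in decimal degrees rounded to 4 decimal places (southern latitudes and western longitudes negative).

latitude 5.9472°, longitude 31.2439°

Apply the spherical direct solution leg by leg, carrying full precision between legs.
Leg 1: from (-59.0558°, 59.4769°), δ = 3335.1/6371 = 0.523481 rad, θ = 357.4° → φ = -29.0799°, λ = 57.9900°.
Leg 2: from (-29.0799°, 57.9900°), δ = 4832.3/6371 = 0.758484 rad, θ = 319.4° → φ = 5.9472°, λ = 31.2439°.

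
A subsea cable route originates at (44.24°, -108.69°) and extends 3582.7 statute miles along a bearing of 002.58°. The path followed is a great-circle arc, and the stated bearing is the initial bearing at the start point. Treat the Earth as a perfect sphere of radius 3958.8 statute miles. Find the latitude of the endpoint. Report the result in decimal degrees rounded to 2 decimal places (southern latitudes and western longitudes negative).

latitude 83.61°

Angular distance δ = d/R = 3582.7 / 3958.8 = 0.904996 rad.
With φ₁ = 44.24° = 0.772134 rad and θ = 2.58° = 0.045029 rad:
sin φ₂ = sin φ₁ cos δ + cos φ₁ sin δ cos θ = (0.697665)(0.617688) + (0.716424)(0.786423)(0.998986) = 0.993781
φ₂ = asin(0.993781) = 1.459211 rad = 83.61°.
For the longitude increment, Δλ = atan2( sin θ sin δ cos φ₁, cos δ − sin φ₁ sin φ₂ ) = atan2(0.025362, -0.075638) = 161.46°.
λ₂ = -108.69° + 161.46° = 52.77°.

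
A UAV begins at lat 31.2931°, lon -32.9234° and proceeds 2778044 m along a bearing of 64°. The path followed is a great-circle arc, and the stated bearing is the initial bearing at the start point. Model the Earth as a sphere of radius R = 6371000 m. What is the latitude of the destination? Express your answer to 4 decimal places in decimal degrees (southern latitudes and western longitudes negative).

Central angle δ = d/R = 0.436045 rad.
Start latitude φ₁ = 0.546168 rad; initial bearing θ = 1.117011 rad.
Destination latitude: φ₂ = arcsin( sin φ₁ cos δ + cos φ₁ sin δ cos θ ) = arcsin(0.629028) = 38.9785°.
Δλ = atan2( sin θ sin δ cos φ₁ , cos δ − sin φ₁ sin φ₂ ) = atan2(0.324387, 0.579702) = 0.510166 rad = 29.2303°.
Hence λ₂ = -32.9234° + 29.2303° = -3.6931°.

latitude 38.9785°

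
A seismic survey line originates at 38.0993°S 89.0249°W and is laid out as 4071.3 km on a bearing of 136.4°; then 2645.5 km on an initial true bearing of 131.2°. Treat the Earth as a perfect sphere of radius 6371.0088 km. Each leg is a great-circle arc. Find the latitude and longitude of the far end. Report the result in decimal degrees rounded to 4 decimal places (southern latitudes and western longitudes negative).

latitude -65.5518°, longitude 6.5485°

Apply the spherical direct solution leg by leg, carrying full precision between legs.
Leg 1: from (-38.0993°, -89.0249°), δ = 4071.3/6371.0088 = 0.639035 rad, θ = 136.4° → φ = -56.6324°, λ = -40.6236°.
Leg 2: from (-56.6324°, -40.6236°), δ = 2645.5/6371.0088 = 0.415240 rad, θ = 131.2° → φ = -65.5518°, λ = 6.5485°.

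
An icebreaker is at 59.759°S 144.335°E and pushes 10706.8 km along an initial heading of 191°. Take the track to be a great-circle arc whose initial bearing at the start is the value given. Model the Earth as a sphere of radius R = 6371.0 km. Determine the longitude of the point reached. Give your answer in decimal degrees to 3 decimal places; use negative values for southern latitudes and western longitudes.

Central angle δ = d/R = 1.680553 rad.
With φ₁ = -59.759° = -1.042991 rad and θ = 191° = 3.333579 rad:
Destination latitude: φ₂ = arcsin( sin φ₁ cos δ + cos φ₁ sin δ cos θ ) = arcsin(-0.396781) = -23.377°.
For the longitude increment, Δλ = atan2( sin θ sin δ cos φ₁, cos δ − sin φ₁ sin φ₂ ) = atan2(-0.095520, -0.452320) = -168.076°.
Hence λ₂ = 144.335° + -168.076° = -23.741°.

longitude -23.741°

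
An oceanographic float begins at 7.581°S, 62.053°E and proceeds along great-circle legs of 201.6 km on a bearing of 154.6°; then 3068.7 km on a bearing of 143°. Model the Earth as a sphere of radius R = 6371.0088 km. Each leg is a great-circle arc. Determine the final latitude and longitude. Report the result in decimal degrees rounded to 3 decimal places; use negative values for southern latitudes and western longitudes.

Apply the spherical direct solution leg by leg, carrying full precision between legs.
Leg 1: from (-7.581°, 62.053°), δ = 201.6/6371.0088 = 0.031643 rad, θ = 154.6° → φ = -9.218°, λ = 62.841°.
Leg 2: from (-9.218°, 62.841°), δ = 3068.7/6371.0088 = 0.481666 rad, θ = 143° → φ = -30.475°, λ = 81.714°.

latitude -30.475°, longitude 81.714°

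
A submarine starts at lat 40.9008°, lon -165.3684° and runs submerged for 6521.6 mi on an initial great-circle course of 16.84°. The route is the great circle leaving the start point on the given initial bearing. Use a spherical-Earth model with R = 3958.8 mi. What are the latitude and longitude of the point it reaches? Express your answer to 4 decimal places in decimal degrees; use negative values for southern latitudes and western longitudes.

Angular distance δ = d/R = 6521.6 / 3958.8 = 1.647368 rad.
Converting: φ₁ = 0.713854 rad, θ = 0.293913 rad.
Destination latitude: φ₂ = arcsin( sin φ₁ cos δ + cos φ₁ sin δ cos θ ) = arcsin(0.671226) = 42.1617°.
Then Δλ = atan2(0.218327, -0.515983) = 2.741309 rad, from sin θ sin δ cos φ₁ over cos δ − sin φ₁ sin φ₂.
Hence λ₂ = -165.3684° + 157.0654° = -8.3030°.

latitude 42.1617°, longitude -8.3030°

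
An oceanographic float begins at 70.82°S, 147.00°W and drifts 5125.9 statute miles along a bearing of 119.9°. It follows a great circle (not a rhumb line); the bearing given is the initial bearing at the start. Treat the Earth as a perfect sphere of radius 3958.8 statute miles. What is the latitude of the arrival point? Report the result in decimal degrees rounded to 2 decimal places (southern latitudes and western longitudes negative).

Angular distance δ = d/R = 5125.9 / 3958.8 = 1.294812 rad.
Start latitude φ₁ = -1.236042 rad; initial bearing θ = 2.092650 rad.
Destination latitude: φ₂ = arcsin( sin φ₁ cos δ + cos φ₁ sin δ cos θ ) = arcsin(-0.414943) = -24.52°.
Δλ = atan2( sin θ sin δ cos φ₁ , cos δ − sin φ₁ sin φ₂ ) = atan2(0.274030, -0.119415) = 1.981758 rad = 113.55°.
λ₂ = λ₁ + Δλ = -33.45°.

latitude -24.52°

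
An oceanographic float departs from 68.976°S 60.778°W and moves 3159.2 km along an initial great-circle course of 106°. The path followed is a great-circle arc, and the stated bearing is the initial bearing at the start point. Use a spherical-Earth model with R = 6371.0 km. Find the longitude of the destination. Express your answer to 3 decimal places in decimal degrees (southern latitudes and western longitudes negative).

Central angle δ = d/R = 0.495872 rad.
Converting: φ₁ = -1.203858 rad, θ = 1.850049 rad.
Destination latitude: φ₂ = arcsin( sin φ₁ cos δ + cos φ₁ sin δ cos θ ) = arcsin(-0.868053) = -60.233°.
Then Δλ = atan2(0.164085, 0.069287) = 1.171244 rad, from sin θ sin δ cos φ₁ over cos δ − sin φ₁ sin φ₂.
λ₂ = -60.778° + 67.107° = 6.329°.

longitude 6.329°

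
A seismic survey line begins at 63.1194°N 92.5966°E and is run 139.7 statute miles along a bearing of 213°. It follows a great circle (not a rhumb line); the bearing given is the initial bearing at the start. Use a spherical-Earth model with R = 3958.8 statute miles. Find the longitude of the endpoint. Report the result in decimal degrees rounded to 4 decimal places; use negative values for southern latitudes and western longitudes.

longitude 90.2957°

Central angle δ = d/R = 0.035288 rad.
Converting: φ₁ = 1.101641 rad, θ = 3.717551 rad.
sin φ₂ = sin φ₁ cos δ + cos φ₁ sin δ cos θ = (0.891951)(0.999377) + (0.452133)(0.035281)(-0.838671) = 0.878017
φ₂ = asin(0.878017) = 1.071703 rad = 61.4041°.
Then Δλ = atan2(-0.008688, 0.216229) = -0.040158 rad, from sin θ sin δ cos φ₁ over cos δ − sin φ₁ sin φ₂.
λ₂ = λ₁ + Δλ = 90.2957°.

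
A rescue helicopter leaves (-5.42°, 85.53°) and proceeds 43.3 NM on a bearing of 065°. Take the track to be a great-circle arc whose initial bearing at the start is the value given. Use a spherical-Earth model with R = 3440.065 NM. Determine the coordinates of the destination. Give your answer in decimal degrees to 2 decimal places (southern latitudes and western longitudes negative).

δ = 43.3/3440.065 = 0.012587 rad (0.7212°).
Start latitude φ₁ = -0.094597 rad; initial bearing θ = 1.134464 rad.
Destination latitude: φ₂ = arcsin( sin φ₁ cos δ + cos φ₁ sin δ cos θ ) = arcsin(-0.089153) = -5.11°.
Then Δλ = atan2(0.011356, 0.991500) = 0.011453 rad, from sin θ sin δ cos φ₁ over cos δ − sin φ₁ sin φ₂.
λ₂ = λ₁ + Δλ = 86.19°.

latitude -5.11°, longitude 86.19°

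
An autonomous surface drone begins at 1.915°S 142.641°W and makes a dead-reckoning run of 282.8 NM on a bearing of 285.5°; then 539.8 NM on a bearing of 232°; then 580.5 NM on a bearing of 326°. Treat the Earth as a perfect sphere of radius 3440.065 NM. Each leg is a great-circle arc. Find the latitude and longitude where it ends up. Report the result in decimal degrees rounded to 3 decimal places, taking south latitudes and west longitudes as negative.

latitude 1.863°, longitude -159.687°

Apply the spherical direct solution leg by leg, carrying full precision between legs.
Leg 1: from (-1.915°, -142.641°), δ = 282.8/3440.065 = 0.082208 rad, θ = 285.5° → φ = -0.652°, λ = -147.180°.
Leg 2: from (-0.652°, -147.180°), δ = 539.8/3440.065 = 0.156916 rad, θ = 232° → φ = -6.168°, λ = -154.295°.
Leg 3: from (-6.168°, -154.295°), δ = 580.5/3440.065 = 0.168747 rad, θ = 326° → φ = 1.863°, λ = -159.687°.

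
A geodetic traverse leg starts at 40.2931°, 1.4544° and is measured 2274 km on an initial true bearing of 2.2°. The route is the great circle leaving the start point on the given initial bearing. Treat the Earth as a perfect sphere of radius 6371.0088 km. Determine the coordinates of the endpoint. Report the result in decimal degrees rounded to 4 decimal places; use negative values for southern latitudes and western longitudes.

δ = 2274/6371.0088 = 0.356929 rad (20.4505°).
Converting: φ₁ = 0.703247 rad, θ = 0.038397 rad.
sin φ₂ = sin φ₁ cos δ + cos φ₁ sin δ cos θ = (0.646698)(0.936974) + (0.762746)(0.349399)(0.999263) = 0.872245
φ₂ = asin(0.872245) = 1.059775 rad = 60.7206°.
Δλ = atan2( sin θ sin δ cos φ₁ , cos δ − sin φ₁ sin φ₂ ) = atan2(0.010230, 0.372895) = 0.027428 rad = 1.5715°.
Hence λ₂ = 1.4544° + 1.5715° = 3.0259°.

latitude 60.7206°, longitude 3.0259°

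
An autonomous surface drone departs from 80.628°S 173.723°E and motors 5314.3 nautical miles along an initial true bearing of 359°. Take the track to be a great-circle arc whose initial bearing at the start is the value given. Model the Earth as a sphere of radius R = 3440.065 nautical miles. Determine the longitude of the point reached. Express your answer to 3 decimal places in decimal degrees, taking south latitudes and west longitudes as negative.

Central angle δ = d/R = 1.544825 rad.
Converting: φ₁ = -1.407224 rad, θ = 6.265732 rad.
Destination latitude: φ₂ = arcsin( sin φ₁ cos δ + cos φ₁ sin δ cos θ ) = arcsin(0.137143) = 7.883°.
For the longitude increment, Δλ = atan2( sin θ sin δ cos φ₁, cos δ − sin φ₁ sin φ₂ ) = atan2(-0.002841, 0.161280) = -1.009°.
λ₂ = 173.723° + -1.009° = 172.714°.

longitude 172.714°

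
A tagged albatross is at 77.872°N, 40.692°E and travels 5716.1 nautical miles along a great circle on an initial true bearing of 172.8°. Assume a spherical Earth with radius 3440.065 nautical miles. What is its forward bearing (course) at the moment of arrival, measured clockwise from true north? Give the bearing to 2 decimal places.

δ = 5716.1/3440.065 = 1.661626 rad (95.2041°).
With φ₁ = 77.872° = 1.359123 rad and θ = 172.8° = 3.015929 rad:
Applying the spherical law of cosines for sides, sin φ₂ = sin φ₁ cos δ + cos φ₁ sin δ cos θ = -0.296260, so φ₂ = -17.233°.
Δλ = atan2( sin θ sin δ cos φ₁ , cos δ − sin φ₁ sin φ₂ ) = atan2(0.026224, 0.198944) = 0.131058 rad = 7.509°.
λ₂ = 40.692° + 7.509° = 48.201°.
The forward bearing on arrival equals the back-azimuth from the destination plus 180°.
Back-azimuth from P₂ (-17.23°, 48.20°) to P₁ (77.87°, 40.69°), with Δλ' = λ₁ − λ₂ = -7.51°: atan2( sin Δλ' cos φ₁ , cos φ₂ sin φ₁ − sin φ₂ cos φ₁ cos Δλ' ) = 358.42°.
Final bearing = (358.42° + 180°) mod 360° = 178.42°.

final bearing 178.42°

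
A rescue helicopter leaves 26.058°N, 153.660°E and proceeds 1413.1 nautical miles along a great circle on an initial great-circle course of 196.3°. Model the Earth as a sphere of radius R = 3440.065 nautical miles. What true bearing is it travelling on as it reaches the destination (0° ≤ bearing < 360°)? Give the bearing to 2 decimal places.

final bearing 194.63°

δ = 1413.1/3440.065 = 0.410777 rad (23.5358°).
Converting: φ₁ = 0.454798 rad, θ = 3.426081 rad.
sin φ₂ = sin φ₁ cos δ + cos φ₁ sin δ cos θ = (0.439281)(0.916811) + (0.898350)(0.399322)(-0.959805) = 0.058426
φ₂ = asin(0.058426) = 0.058459 rad = 3.349°.
Then Δλ = atan2(-0.100684, 0.891146) = -0.112505 rad, from sin θ sin δ cos φ₁ over cos δ − sin φ₁ sin φ₂.
λ₂ = λ₁ + Δλ = 147.214°.
The forward bearing on arrival equals the back-azimuth from the destination plus 180°.
Back-azimuth from P₂ (3.35°, 147.21°) to P₁ (26.06°, 153.66°), with Δλ' = λ₁ − λ₂ = 6.45°: atan2( sin Δλ' cos φ₁ , cos φ₂ sin φ₁ − sin φ₂ cos φ₁ cos Δλ' ) = 14.63°.
Final bearing = (14.63° + 180°) mod 360° = 194.63°.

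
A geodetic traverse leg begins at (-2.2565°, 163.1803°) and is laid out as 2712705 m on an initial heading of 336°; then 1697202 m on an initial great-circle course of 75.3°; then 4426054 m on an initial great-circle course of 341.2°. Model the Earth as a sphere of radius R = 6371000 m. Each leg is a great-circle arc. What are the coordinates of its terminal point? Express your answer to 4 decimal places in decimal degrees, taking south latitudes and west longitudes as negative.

latitude 59.1632°, longitude 145.2205°

Apply the spherical direct solution leg by leg, carrying full precision between legs.
Leg 1: from (-2.2565°, 163.1803°), δ = 2712705/6371000 = 0.425790 rad, θ = 336° → φ = 19.9488°, λ = 152.8850°.
Leg 2: from (19.9488°, 152.8850°), δ = 1697202/6371000 = 0.266395 rad, θ = 75.3° → φ = 23.0753°, λ = 168.9533°.
Leg 3: from (23.0753°, 168.9533°), δ = 4426054/6371000 = 0.694719 rad, θ = 341.2° → φ = 59.1632°, λ = 145.2205°.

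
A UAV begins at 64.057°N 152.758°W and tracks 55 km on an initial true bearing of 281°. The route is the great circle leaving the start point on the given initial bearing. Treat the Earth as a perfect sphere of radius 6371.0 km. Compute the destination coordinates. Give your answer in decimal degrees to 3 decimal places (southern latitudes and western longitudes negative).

latitude 64.147°, longitude -153.872°

The arc subtends δ = 55/6371 = 0.008633 rad at the centre.
Converting: φ₁ = 1.118006 rad, θ = 4.904375 rad.
sin φ₂ = sin φ₁ cos δ + cos φ₁ sin δ cos θ = (0.899230)(0.999963) + (0.437477)(0.008633)(0.190809) = 0.899917
φ₂ = asin(0.899917) = 1.119579 rad = 64.147°.
Then Δλ = atan2(-0.003707, 0.190731) = -0.019435 rad, from sin θ sin δ cos φ₁ over cos δ − sin φ₁ sin φ₂.
λ₂ = -152.758° + -1.114° = -153.872°.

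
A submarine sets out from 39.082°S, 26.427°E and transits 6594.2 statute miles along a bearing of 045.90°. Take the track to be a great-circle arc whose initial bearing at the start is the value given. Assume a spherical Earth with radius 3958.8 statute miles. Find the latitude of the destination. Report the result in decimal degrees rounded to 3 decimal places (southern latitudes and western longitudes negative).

latitude 36.692°

δ = 6594.2/3958.8 = 1.665707 rad (95.4380°).
Start latitude φ₁ = -0.682110 rad; initial bearing θ = 0.801106 rad.
Destination latitude: φ₂ = arcsin( sin φ₁ cos δ + cos φ₁ sin δ cos θ ) = arcsin(0.597512) = 36.692°.
Then Δλ = atan2(0.554933, 0.281923) = 1.100745 rad, from sin θ sin δ cos φ₁ over cos δ − sin φ₁ sin φ₂.
Hence λ₂ = 26.427° + 63.068° = 89.495°.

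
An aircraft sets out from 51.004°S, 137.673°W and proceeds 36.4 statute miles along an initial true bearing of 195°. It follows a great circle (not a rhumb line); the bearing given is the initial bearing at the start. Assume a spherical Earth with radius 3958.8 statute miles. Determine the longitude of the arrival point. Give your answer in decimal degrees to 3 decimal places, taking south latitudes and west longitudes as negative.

Angular distance δ = d/R = 36.4 / 3958.8 = 0.009195 rad.
Start latitude φ₁ = -0.890188 rad; initial bearing θ = 3.403392 rad.
sin φ₂ = sin φ₁ cos δ + cos φ₁ sin δ cos θ = (-0.777190)(0.999958) + (0.629266)(0.009195)(-0.965926) = -0.782746
φ₂ = asin(-0.782746) = -0.899066 rad = -51.513°.
Δλ = atan2( sin θ sin δ cos φ₁ , cos δ − sin φ₁ sin φ₂ ) = atan2(-0.001497, 0.391616) = -0.003824 rad = -0.219°.
λ₂ = -137.673° + -0.219° = -137.892°.

longitude -137.892°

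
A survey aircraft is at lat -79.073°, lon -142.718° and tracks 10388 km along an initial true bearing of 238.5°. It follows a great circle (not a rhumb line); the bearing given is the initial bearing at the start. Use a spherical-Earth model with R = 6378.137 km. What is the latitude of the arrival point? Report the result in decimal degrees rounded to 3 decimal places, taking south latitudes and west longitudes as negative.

The arc subtends δ = 10388/6378.137 = 1.628689 rad at the centre.
Converting: φ₁ = -1.380084 rad, θ = 4.162610 rad.
Applying the spherical law of cosines for sides, sin φ₂ = sin φ₁ cos δ + cos φ₁ sin δ cos θ = -0.042067, so φ₂ = -2.411°.
For the longitude increment, Δλ = atan2( sin θ sin δ cos φ₁, cos δ − sin φ₁ sin φ₂ ) = atan2(-0.161354, -0.099164) = -121.574°.
λ₂ = -142.718° + -121.574° = -264.292°, normalized to (−180°, 180°] → 95.708°.

latitude -2.411°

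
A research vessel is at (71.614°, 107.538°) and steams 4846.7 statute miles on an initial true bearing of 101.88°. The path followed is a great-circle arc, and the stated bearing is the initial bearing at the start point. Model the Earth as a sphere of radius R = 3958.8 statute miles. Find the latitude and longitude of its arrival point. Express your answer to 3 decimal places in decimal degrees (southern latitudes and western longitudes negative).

latitude 15.142°, longitude -179.999°

Angular distance δ = d/R = 4846.7 / 3958.8 = 1.224285 rad.
Converting: φ₁ = 1.249900 rad, θ = 1.778141 rad.
Applying the spherical law of cosines for sides, sin φ₂ = sin φ₁ cos δ + cos φ₁ sin δ cos θ = 0.261209, so φ₂ = 15.142°.
Δλ = atan2( sin θ sin δ cos φ₁ , cos δ − sin φ₁ sin φ₂ ) = atan2(0.290315, 0.091744) = 1.264714 rad = 72.463°.
λ₂ = 107.538° + 72.463° = 180.001°, normalized to (−180°, 180°] → -179.999°.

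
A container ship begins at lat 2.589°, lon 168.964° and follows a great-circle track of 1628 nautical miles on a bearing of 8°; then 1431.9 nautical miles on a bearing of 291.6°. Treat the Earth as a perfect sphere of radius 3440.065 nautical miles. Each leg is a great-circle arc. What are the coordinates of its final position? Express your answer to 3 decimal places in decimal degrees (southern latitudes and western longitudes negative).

latitude 35.367°, longitude 145.688°

Apply the spherical direct solution leg by leg, carrying full precision between legs.
Leg 1: from (2.589°, 168.964°), δ = 1628/3440.065 = 0.473247 rad, θ = 8° → φ = 29.412°, λ = 173.140°.
Leg 2: from (29.412°, 173.140°), δ = 1431.9/3440.065 = 0.416242 rad, θ = 291.6° → φ = 35.367°, λ = 145.688°.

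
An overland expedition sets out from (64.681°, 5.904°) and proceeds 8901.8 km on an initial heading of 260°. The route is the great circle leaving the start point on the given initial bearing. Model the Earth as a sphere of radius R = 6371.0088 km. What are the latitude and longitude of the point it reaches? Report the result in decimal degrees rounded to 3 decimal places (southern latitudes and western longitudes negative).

δ = 8901.8/6371.0088 = 1.397236 rad (80.0557°).
Converting: φ₁ = 1.128896 rad, θ = 4.537856 rad.
sin φ₂ = sin φ₁ cos δ + cos φ₁ sin δ cos θ = (0.903941)(0.172691) + (0.427658)(0.984976)(-0.173648) = 0.082956
φ₂ = asin(0.082956) = 0.083051 rad = 4.758°.
Δλ = atan2( sin θ sin δ cos φ₁ , cos δ − sin φ₁ sin φ₂ ) = atan2(-0.414833, 0.097703) = -1.339487 rad = -76.747°.
λ₂ = 5.904° + -76.747° = -70.843°.

latitude 4.758°, longitude -70.843°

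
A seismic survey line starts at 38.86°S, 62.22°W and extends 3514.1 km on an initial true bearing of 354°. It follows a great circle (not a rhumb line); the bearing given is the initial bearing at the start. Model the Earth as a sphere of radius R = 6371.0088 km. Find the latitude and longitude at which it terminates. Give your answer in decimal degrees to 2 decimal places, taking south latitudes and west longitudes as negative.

latitude -7.39°, longitude -65.39°

The arc subtends δ = 3514.1/6371.0088 = 0.551577 rad at the centre.
Converting: φ₁ = -0.678235 rad, θ = 6.178466 rad.
Destination latitude: φ₂ = arcsin( sin φ₁ cos δ + cos φ₁ sin δ cos θ ) = arcsin(-0.128555) = -7.39°.
Then Δλ = atan2(-0.042653, 0.771041) = -0.055263 rad, from sin θ sin δ cos φ₁ over cos δ − sin φ₁ sin φ₂.
Hence λ₂ = -62.22° + -3.17° = -65.39°.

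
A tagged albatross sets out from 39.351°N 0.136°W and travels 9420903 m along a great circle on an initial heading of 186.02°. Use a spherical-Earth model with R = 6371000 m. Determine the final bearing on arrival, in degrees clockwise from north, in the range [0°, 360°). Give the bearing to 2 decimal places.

final bearing 186.59°

δ = 9420903/6371000 = 1.478717 rad (84.7242°).
Start latitude φ₁ = 0.686805 rad; initial bearing θ = 3.246661 rad.
sin φ₂ = sin φ₁ cos δ + cos φ₁ sin δ cos θ = (0.634069)(0.091950) + (0.773276)(0.995764)(-0.994485) = -0.707451
φ₂ = asin(-0.707451) = -0.785886 rad = -45.028°.
Δλ = atan2( sin θ sin δ cos φ₁ , cos δ − sin φ₁ sin φ₂ ) = atan2(-0.080754, 0.540523) = -0.148303 rad = -8.497°.
λ₂ = λ₁ + Δλ = -8.633°.
The forward bearing on arrival equals the back-azimuth from the destination plus 180°.
Back-azimuth from P₂ (-45.03°, -8.63°) to P₁ (39.35°, -0.14°), with Δλ' = λ₁ − λ₂ = 8.50°: atan2( sin Δλ' cos φ₁ , cos φ₂ sin φ₁ − sin φ₂ cos φ₁ cos Δλ' ) = 6.59°.
Final bearing = (6.59° + 180°) mod 360° = 186.59°.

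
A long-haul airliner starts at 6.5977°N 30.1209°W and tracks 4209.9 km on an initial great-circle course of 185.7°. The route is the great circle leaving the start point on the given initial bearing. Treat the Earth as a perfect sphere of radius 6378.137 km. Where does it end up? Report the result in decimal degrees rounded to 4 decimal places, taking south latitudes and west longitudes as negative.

latitude -31.0189°, longitude -34.1958°

The arc subtends δ = 4209.9/6378.137 = 0.660052 rad at the centre.
Start latitude φ₁ = 0.115152 rad; initial bearing θ = 3.241076 rad.
Destination latitude: φ₂ = arcsin( sin φ₁ cos δ + cos φ₁ sin δ cos θ ) = arcsin(-0.515321) = -31.0189°.
Δλ = atan2( sin θ sin δ cos φ₁ , cos δ − sin φ₁ sin φ₂ ) = atan2(-0.060495, 0.849170) = -0.071120 rad = -4.0749°.
λ₂ = -30.1209° + -4.0749° = -34.1958°.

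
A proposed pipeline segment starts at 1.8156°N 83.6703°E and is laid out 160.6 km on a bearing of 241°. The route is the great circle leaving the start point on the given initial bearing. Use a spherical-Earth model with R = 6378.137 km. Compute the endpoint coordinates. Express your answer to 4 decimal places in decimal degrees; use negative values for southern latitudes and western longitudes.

Angular distance δ = d/R = 160.6 / 6378.137 = 0.025180 rad.
Start latitude φ₁ = 0.031688 rad; initial bearing θ = 4.206243 rad.
sin φ₂ = sin φ₁ cos δ + cos φ₁ sin δ cos θ = (0.031683)(0.999683) + (0.999498)(0.025177)(-0.484810) = 0.019473
φ₂ = asin(0.019473) = 0.019474 rad = 1.1158°.
For the longitude increment, Δλ = atan2( sin θ sin δ cos φ₁, cos δ − sin φ₁ sin φ₂ ) = atan2(-0.022009, 0.999066) = -1.2620°.
λ₂ = λ₁ + Δλ = 82.4083°.

latitude 1.1158°, longitude 82.4083°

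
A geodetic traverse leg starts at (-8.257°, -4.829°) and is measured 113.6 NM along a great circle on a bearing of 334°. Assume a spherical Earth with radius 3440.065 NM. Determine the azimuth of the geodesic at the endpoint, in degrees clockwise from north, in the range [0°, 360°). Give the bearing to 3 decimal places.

Central angle δ = d/R = 0.033023 rad.
Converting: φ₁ = -0.144112 rad, θ = 5.829400 rad.
Applying the spherical law of cosines for sides, sin φ₂ = sin φ₁ cos δ + cos φ₁ sin δ cos θ = -0.114168, so φ₂ = -6.556°.
Then Δλ = atan2(-0.014324, 0.983059) = -0.014569 rad, from sin θ sin δ cos φ₁ over cos δ − sin φ₁ sin φ₂.
λ₂ = -4.829° + -0.835° = -5.664°.
The forward bearing on arrival equals the back-azimuth from the destination plus 180°.
Back-azimuth from P₂ (-6.556°, -5.664°) to P₁ (-8.257°, -4.829°), with Δλ' = λ₁ − λ₂ = 0.835°: atan2( sin Δλ' cos φ₁ , cos φ₂ sin φ₁ − sin φ₂ cos φ₁ cos Δλ' ) = 154.108°.
Final bearing = (154.108° + 180°) mod 360° = 334.108°.

final bearing 334.108°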